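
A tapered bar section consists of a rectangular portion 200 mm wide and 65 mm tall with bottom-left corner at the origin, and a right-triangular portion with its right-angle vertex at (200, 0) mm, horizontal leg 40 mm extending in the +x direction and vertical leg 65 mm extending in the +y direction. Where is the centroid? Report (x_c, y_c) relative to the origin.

rectangular portion: A = 200 × 65 = 13000.00, centroid at (100.00, 32.50).
triangular portion: A = ½·40·65 = 1300.00, centroid at (213.33, 21.67).
ΣA = 14300.00 mm², ΣAx_c = 1577333.33 mm³, ΣAy_c = 450666.67 mm³.
x_c = 1577333.33/14300.00 = 110.30 mm; y_c = 450666.67/14300.00 = 31.52 mm.

x_c = 110.30 mm, y_c = 31.52 mm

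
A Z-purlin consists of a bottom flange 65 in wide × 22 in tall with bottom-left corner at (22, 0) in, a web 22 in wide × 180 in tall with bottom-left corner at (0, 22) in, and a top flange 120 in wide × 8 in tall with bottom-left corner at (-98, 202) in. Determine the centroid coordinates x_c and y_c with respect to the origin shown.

x_c = 13.39 in, y_c = 103.47 in

bottom flange: A = 65 × 22 = 1430.00, centroid at (54.50, 11.00).
web: A = 22 × 180 = 3960.00, centroid at (11.00, 112.00).
top flange: A = 120 × 8 = 960.00, centroid at (-38.00, 206.00).
ΣA = 6350.00 in²
ΣAx_c = (1430.00)(54.50) + (3960.00)(11.00) + (960.00)(-38.00) = 85015.00 in³
ΣAy_c = (1430.00)(11.00) + (3960.00)(112.00) + (960.00)(206.00) = 657010.00 in³
x_c = 85015.00 / 6350.00 = 13.39 in
y_c = 657010.00 / 6350.00 = 103.47 in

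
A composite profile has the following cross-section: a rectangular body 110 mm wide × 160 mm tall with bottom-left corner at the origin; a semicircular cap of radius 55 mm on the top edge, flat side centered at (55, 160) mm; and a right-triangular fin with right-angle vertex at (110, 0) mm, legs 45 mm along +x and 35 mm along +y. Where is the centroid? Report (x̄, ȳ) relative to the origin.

rectangular body: A = 110 × 160 = 17600.00, centroid at (55.00, 80.00).
semicircular top: A = ½π·55² = 4751.66, centroid at (55.00, 183.34).
triangular fin: A = ½·45·35 = 787.50, centroid at (125.00, 11.67).
ΣA = 23139.16 mm²
ΣAx̄ = (17600.00)(55.00) + (4751.66)(55.00) + (787.50)(125.00) = 1327778.74 mm³
ΣAȳ = (17600.00)(80.00) + (4751.66)(183.34) + (787.50)(11.67) = 2288369.59 mm³
x̄ = 1327778.74 / 23139.16 = 57.38 mm
ȳ = 2288369.59 / 23139.16 = 98.90 mm

x̄ = 57.38 mm, ȳ = 98.90 mm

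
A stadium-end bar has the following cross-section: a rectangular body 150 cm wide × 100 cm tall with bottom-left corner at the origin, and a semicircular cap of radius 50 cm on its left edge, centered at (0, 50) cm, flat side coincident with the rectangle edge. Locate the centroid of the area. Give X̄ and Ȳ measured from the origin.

X̄ = 55.04 cm, Ȳ = 50.00 cm

rectangular body: A = 150 × 100 = 15000.00, centroid at (75.00, 50.00).
semicircular end: A = ½π·50² = 3926.99, centroid at (-21.22, 50.00).
ΣA = 18926.99 cm², ΣAX̄ = 1041666.67 cm³, ΣAȲ = 946349.54 cm³.
X̄ = 1041666.67/18926.99 = 55.04 cm; Ȳ = 946349.54/18926.99 = 50.00 cm.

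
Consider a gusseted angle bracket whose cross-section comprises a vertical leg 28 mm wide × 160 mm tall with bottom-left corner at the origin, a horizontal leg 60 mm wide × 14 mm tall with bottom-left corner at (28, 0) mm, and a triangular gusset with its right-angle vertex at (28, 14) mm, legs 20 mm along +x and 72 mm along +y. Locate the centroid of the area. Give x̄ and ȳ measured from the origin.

vertical leg: A = 28 × 160 = 4480.00, centroid at (14.00, 80.00).
horizontal leg: A = 60 × 14 = 840.00, centroid at (58.00, 7.00).
gusset: A = ½·20·72 = 720.00, centroid at (34.67, 38.00).
ΣA = 6040.00 mm²
ΣAx̄ = (4480.00)(14.00) + (840.00)(58.00) + (720.00)(34.67) = 136400.00 mm³
ΣAȳ = (4480.00)(80.00) + (840.00)(7.00) + (720.00)(38.00) = 391640.00 mm³
x̄ = 136400.00 / 6040.00 = 22.58 mm
ȳ = 391640.00 / 6040.00 = 64.84 mm

x̄ = 22.58 mm, ȳ = 64.84 mm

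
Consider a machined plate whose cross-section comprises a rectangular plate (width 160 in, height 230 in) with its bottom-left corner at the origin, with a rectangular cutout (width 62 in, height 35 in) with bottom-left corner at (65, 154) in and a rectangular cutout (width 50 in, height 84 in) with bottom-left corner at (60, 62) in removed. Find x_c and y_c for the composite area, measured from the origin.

Part | A | x̄ᵢ | ȳᵢ | A·x̄ᵢ | A·ȳᵢ
plate | 36800.00 | 80.00 | 115.00 | 2944000.00 | 4232000.00
hole 1 | -2170.00 | 96.00 | 171.50 | -208320.00 | -372155.00
hole 2 | -4200.00 | 85.00 | 104.00 | -357000.00 | -436800.00
Σ | 30430.00 |  |  | 2378680.00 | 3423045.00
x_c = 2378680.00 / 30430.00 = 78.17 in
y_c = 3423045.00 / 30430.00 = 112.49 in

x_c = 78.17 in, y_c = 112.49 in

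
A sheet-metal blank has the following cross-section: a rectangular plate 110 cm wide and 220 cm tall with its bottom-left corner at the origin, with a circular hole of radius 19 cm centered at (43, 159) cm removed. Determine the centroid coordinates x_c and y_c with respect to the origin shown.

x_c = 55.59 cm, y_c = 107.59 cm

Part | A | x̄ᵢ | ȳᵢ | A·x̄ᵢ | A·ȳᵢ
plate | 24200.00 | 55.00 | 110.00 | 1331000.00 | 2662000.00
hole | -1134.11 | 43.00 | 159.00 | -48766.94 | -180324.28
Σ | 23065.89 |  |  | 1282233.06 | 2481675.72
x_c = 1282233.06 / 23065.89 = 55.59 cm
y_c = 2481675.72 / 23065.89 = 107.59 cm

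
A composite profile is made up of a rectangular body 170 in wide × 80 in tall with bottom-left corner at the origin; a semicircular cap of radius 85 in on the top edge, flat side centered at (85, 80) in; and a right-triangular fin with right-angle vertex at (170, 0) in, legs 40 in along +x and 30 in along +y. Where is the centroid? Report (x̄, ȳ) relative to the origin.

x̄ = 87.31 in, ȳ = 73.09 in

rectangular body: A = 170 × 80 = 13600.00, centroid at (85.00, 40.00).
semicircular top: A = ½π·85² = 11349.00, centroid at (85.00, 116.08).
triangular fin: A = ½·40·30 = 600.00, centroid at (183.33, 10.00).
ΣA = 25549.00 in²
ΣAx̄ = (13600.00)(85.00) + (11349.00)(85.00) + (600.00)(183.33) = 2230665.29 in³
ΣAȳ = (13600.00)(40.00) + (11349.00)(116.08) + (600.00)(10.00) = 1867336.94 in³
x̄ = 2230665.29 / 25549.00 = 87.31 in
ȳ = 1867336.94 / 25549.00 = 73.09 in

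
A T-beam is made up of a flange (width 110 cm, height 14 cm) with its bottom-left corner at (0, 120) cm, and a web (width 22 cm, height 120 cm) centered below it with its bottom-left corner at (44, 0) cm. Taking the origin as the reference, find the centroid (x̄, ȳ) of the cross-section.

x̄ = 55.00 cm, ȳ = 84.68 cm

Part | A | x̄ᵢ | ȳᵢ | A·x̄ᵢ | A·ȳᵢ
web | 2640.00 | 55.00 | 60.00 | 145200.00 | 158400.00
flange | 1540.00 | 55.00 | 127.00 | 84700.00 | 195580.00
Σ | 4180.00 |  |  | 229900.00 | 353980.00
x̄ = 229900.00 / 4180.00 = 55.00 cm
ȳ = 353980.00 / 4180.00 = 84.68 cm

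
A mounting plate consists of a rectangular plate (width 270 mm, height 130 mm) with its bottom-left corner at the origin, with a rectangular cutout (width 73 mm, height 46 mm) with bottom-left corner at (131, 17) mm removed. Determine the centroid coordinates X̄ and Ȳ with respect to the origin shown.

plate: A = 270 × 130 = 35100.00, centroid at (135.00, 65.00).
hole: A = −(73 × 46) = -3358.00, centroid at (167.50, 40.00).
ΣA = 31742.00 mm², ΣAX̄ = 4176035.00 mm³, ΣAȲ = 2147180.00 mm³.
X̄ = 4176035.00/31742.00 = 131.56 mm; Ȳ = 2147180.00/31742.00 = 67.64 mm.

X̄ = 131.56 mm, Ȳ = 67.64 mm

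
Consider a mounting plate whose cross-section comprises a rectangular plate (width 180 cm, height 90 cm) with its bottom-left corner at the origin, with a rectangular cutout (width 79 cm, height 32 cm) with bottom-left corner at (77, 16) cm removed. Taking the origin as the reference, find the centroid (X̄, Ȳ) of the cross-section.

X̄ = 85.10 cm, Ȳ = 47.40 cm

plate: A = 180 × 90 = 16200.00, centroid at (90.00, 45.00).
hole: A = −(79 × 32) = -2528.00, centroid at (116.50, 32.00).
ΣA = 13672.00 cm², ΣAX̄ = 1163488.00 cm³, ΣAȲ = 648104.00 cm³.
X̄ = 1163488.00/13672.00 = 85.10 cm; Ȳ = 648104.00/13672.00 = 47.40 cm.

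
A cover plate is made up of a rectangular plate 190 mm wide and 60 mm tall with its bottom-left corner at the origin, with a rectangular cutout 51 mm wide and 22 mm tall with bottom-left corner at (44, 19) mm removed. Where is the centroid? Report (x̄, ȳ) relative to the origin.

x̄ = 97.78 mm, ȳ = 30.00 mm

plate: A = 190 × 60 = 11400.00, centroid at (95.00, 30.00).
hole: A = −(51 × 22) = -1122.00, centroid at (69.50, 30.00).
ΣA = 10278.00 mm²
ΣAx̄ = (11400.00)(95.00) + (-1122.00)(69.50) = 1005021.00 mm³
ΣAȳ = (11400.00)(30.00) + (-1122.00)(30.00) = 308340.00 mm³
x̄ = 1005021.00 / 10278.00 = 97.78 mm
ȳ = 308340.00 / 10278.00 = 30.00 mm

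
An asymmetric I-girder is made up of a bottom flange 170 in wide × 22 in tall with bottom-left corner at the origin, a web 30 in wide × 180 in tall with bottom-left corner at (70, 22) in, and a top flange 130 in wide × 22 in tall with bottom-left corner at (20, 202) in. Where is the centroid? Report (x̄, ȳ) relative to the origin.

bottom flange: A = 170 × 22 = 3740.00, centroid at (85.00, 11.00).
web: A = 30 × 180 = 5400.00, centroid at (85.00, 112.00).
top flange: A = 130 × 22 = 2860.00, centroid at (85.00, 213.00).
ΣA = 12000.00 in², ΣAx̄ = 1020000.00 in³, ΣAȳ = 1255120.00 in³.
x̄ = 1020000.00/12000.00 = 85.00 in; ȳ = 1255120.00/12000.00 = 104.59 in.

x̄ = 85.00 in, ȳ = 104.59 in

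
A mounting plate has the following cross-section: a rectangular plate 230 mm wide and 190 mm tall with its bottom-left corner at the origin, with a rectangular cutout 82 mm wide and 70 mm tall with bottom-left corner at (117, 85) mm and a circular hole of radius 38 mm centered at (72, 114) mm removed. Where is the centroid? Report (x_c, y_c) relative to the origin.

x_c = 113.45 mm, y_c = 88.13 mm

Part | A | x̄ᵢ | ȳᵢ | A·x̄ᵢ | A·ȳᵢ
plate | 43700.00 | 115.00 | 95.00 | 5025500.00 | 4151500.00
hole 1 | -5740.00 | 158.00 | 120.00 | -906920.00 | -688800.00
hole 2 | -4536.46 | 72.00 | 114.00 | -326625.11 | -517156.42
Σ | 33423.54 |  |  | 3791954.89 | 2945543.58
x_c = 3791954.89 / 33423.54 = 113.45 mm
y_c = 2945543.58 / 33423.54 = 88.13 mm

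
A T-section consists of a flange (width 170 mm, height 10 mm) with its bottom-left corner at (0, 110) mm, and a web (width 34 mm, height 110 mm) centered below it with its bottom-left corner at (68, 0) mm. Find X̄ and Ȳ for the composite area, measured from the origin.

X̄ = 85.00 mm, Ȳ = 73.75 mm

web: A = 34 × 110 = 3740.00, centroid at (85.00, 55.00).
flange: A = 170 × 10 = 1700.00, centroid at (85.00, 115.00).
ΣA = 5440.00 mm²
ΣAX̄ = (3740.00)(85.00) + (1700.00)(85.00) = 462400.00 mm³
ΣAȲ = (3740.00)(55.00) + (1700.00)(115.00) = 401200.00 mm³
X̄ = 462400.00 / 5440.00 = 85.00 mm
Ȳ = 401200.00 / 5440.00 = 73.75 mm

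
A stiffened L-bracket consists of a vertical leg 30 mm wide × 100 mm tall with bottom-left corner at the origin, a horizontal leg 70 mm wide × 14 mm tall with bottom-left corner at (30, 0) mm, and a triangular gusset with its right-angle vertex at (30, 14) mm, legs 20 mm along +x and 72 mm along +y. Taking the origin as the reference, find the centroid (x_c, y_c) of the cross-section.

vertical leg: A = 30 × 100 = 3000.00, centroid at (15.00, 50.00).
horizontal leg: A = 70 × 14 = 980.00, centroid at (65.00, 7.00).
gusset: A = ½·20·72 = 720.00, centroid at (36.67, 38.00).
ΣA = 4700.00 mm²
ΣAx_c = (3000.00)(15.00) + (980.00)(65.00) + (720.00)(36.67) = 135100.00 mm³
ΣAy_c = (3000.00)(50.00) + (980.00)(7.00) + (720.00)(38.00) = 184220.00 mm³
x_c = 135100.00 / 4700.00 = 28.74 mm
y_c = 184220.00 / 4700.00 = 39.20 mm

x_c = 28.74 mm, y_c = 39.20 mm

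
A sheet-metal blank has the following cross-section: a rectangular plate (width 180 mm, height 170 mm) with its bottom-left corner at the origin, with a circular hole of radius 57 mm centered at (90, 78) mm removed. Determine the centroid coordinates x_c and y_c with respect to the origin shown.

x_c = 90.00 mm, y_c = 88.50 mm

Part | A | x̄ᵢ | ȳᵢ | A·x̄ᵢ | A·ȳᵢ
plate | 30600.00 | 90.00 | 85.00 | 2754000.00 | 2601000.00
hole | -10207.03 | 90.00 | 78.00 | -918633.11 | -796148.69
Σ | 20392.97 |  |  | 1835366.89 | 1804851.31
x_c = 1835366.89 / 20392.97 = 90.00 mm
y_c = 1804851.31 / 20392.97 = 88.50 mm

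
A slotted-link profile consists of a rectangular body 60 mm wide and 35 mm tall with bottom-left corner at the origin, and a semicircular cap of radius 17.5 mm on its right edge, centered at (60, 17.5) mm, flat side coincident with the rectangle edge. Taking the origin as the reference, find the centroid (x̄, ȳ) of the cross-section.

Part | A | x̄ᵢ | ȳᵢ | A·x̄ᵢ | A·ȳᵢ
rectangular body | 2100.00 | 30.00 | 17.50 | 63000.00 | 36750.00
semicircular end | 481.06 | 67.43 | 17.50 | 32436.30 | 8418.49
Σ | 2581.06 |  |  | 95436.30 | 45168.49
x̄ = 95436.30 / 2581.06 = 36.98 mm
ȳ = 45168.49 / 2581.06 = 17.50 mm

x̄ = 36.98 mm, ȳ = 17.50 mm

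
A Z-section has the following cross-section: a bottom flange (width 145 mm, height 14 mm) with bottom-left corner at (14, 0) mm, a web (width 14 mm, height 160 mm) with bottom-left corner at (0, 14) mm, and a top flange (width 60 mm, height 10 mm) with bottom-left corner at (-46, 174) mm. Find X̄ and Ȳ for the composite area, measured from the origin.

bottom flange: A = 145 × 14 = 2030.00, centroid at (86.50, 7.00).
web: A = 14 × 160 = 2240.00, centroid at (7.00, 94.00).
top flange: A = 60 × 10 = 600.00, centroid at (-16.00, 179.00).
ΣA = 4870.00 mm², ΣAX̄ = 181675.00 mm³, ΣAȲ = 332170.00 mm³.
X̄ = 181675.00/4870.00 = 37.30 mm; Ȳ = 332170.00/4870.00 = 68.21 mm.

X̄ = 37.30 mm, Ȳ = 68.21 mm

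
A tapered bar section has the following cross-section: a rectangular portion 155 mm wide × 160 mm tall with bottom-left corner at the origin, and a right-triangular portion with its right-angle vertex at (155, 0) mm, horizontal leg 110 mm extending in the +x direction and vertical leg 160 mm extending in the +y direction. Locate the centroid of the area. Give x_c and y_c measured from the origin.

x_c = 107.40 mm, y_c = 73.02 mm

rectangular portion: A = 155 × 160 = 24800.00, centroid at (77.50, 80.00).
triangular portion: A = ½·110·160 = 8800.00, centroid at (191.67, 53.33).
ΣA = 33600.00 mm²
ΣAx_c = (24800.00)(77.50) + (8800.00)(191.67) = 3608666.67 mm³
ΣAy_c = (24800.00)(80.00) + (8800.00)(53.33) = 2453333.33 mm³
x_c = 3608666.67 / 33600.00 = 107.40 mm
y_c = 2453333.33 / 33600.00 = 73.02 mm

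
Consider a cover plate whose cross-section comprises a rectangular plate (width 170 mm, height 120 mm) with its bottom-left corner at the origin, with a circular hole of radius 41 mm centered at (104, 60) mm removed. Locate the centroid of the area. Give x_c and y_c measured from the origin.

plate: A = 170 × 120 = 20400.00, centroid at (85.00, 60.00).
hole: A = −π·41² = -5281.02, centroid at (104.00, 60.00).
ΣA = 15118.98 mm²
ΣAx_c = (20400.00)(85.00) + (-5281.02)(104.00) = 1184774.21 mm³
ΣAy_c = (20400.00)(60.00) + (-5281.02)(60.00) = 907138.96 mm³
x_c = 1184774.21 / 15118.98 = 78.36 mm
y_c = 907138.96 / 15118.98 = 60.00 mm

x_c = 78.36 mm, y_c = 60.00 mm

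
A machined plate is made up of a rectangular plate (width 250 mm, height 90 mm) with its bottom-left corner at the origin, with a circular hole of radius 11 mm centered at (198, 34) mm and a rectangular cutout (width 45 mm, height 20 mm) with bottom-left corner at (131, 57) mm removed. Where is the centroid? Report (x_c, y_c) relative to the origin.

x_c = 122.48 mm, y_c = 44.26 mm

plate: A = 250 × 90 = 22500.00, centroid at (125.00, 45.00).
hole 1: A = −π·11² = -380.13, centroid at (198.00, 34.00).
hole 2: A = −(45 × 20) = -900.00, centroid at (153.50, 67.00).
ΣA = 21219.87 mm²
ΣAx_c = (22500.00)(125.00) + (-380.13)(198.00) + (-900.00)(153.50) = 2599083.72 mm³
ΣAy_c = (22500.00)(45.00) + (-380.13)(34.00) + (-900.00)(67.00) = 939275.49 mm³
x_c = 2599083.72 / 21219.87 = 122.48 mm
y_c = 939275.49 / 21219.87 = 44.26 mm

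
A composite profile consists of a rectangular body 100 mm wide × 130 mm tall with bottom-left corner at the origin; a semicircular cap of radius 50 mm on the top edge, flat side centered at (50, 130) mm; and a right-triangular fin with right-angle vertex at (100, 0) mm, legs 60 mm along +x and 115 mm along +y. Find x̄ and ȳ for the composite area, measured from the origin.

x̄ = 61.85 mm, ȳ = 77.10 mm

Part | A | x̄ᵢ | ȳᵢ | A·x̄ᵢ | A·ȳᵢ
rectangular body | 13000.00 | 50.00 | 65.00 | 650000.00 | 845000.00
semicircular top | 3926.99 | 50.00 | 151.22 | 196349.54 | 593842.14
triangular fin | 3450.00 | 120.00 | 38.33 | 414000.00 | 132250.00
Σ | 20376.99 |  |  | 1260349.54 | 1571092.14
x̄ = 1260349.54 / 20376.99 = 61.85 mm
ȳ = 1571092.14 / 20376.99 = 77.10 mm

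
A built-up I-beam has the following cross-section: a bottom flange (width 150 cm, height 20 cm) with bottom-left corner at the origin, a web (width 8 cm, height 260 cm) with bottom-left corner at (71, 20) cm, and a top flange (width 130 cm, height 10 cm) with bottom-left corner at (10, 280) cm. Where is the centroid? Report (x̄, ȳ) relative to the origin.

bottom flange: A = 150 × 20 = 3000.00, centroid at (75.00, 10.00).
web: A = 8 × 260 = 2080.00, centroid at (75.00, 150.00).
top flange: A = 130 × 10 = 1300.00, centroid at (75.00, 285.00).
ΣA = 6380.00 cm²
ΣAx̄ = (3000.00)(75.00) + (2080.00)(75.00) + (1300.00)(75.00) = 478500.00 cm³
ΣAȳ = (3000.00)(10.00) + (2080.00)(150.00) + (1300.00)(285.00) = 712500.00 cm³
x̄ = 478500.00 / 6380.00 = 75.00 cm
ȳ = 712500.00 / 6380.00 = 111.68 cm

x̄ = 75.00 cm, ȳ = 111.68 cm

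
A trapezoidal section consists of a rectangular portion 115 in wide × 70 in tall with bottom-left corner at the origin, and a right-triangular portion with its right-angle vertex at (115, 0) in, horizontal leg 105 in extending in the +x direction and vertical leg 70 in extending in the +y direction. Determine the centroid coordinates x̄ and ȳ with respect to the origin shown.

Part | A | x̄ᵢ | ȳᵢ | A·x̄ᵢ | A·ȳᵢ
rectangular portion | 8050.00 | 57.50 | 35.00 | 462875.00 | 281750.00
triangular portion | 3675.00 | 150.00 | 23.33 | 551250.00 | 85750.00
Σ | 11725.00 |  |  | 1014125.00 | 367500.00
x̄ = 1014125.00 / 11725.00 = 86.49 in
ȳ = 367500.00 / 11725.00 = 31.34 in

x̄ = 86.49 in, ȳ = 31.34 in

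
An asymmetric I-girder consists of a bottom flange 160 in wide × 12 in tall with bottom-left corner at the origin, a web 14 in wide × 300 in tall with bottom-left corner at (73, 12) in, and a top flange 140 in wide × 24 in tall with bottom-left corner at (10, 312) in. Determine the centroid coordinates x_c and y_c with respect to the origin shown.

bottom flange: A = 160 × 12 = 1920.00, centroid at (80.00, 6.00).
web: A = 14 × 300 = 4200.00, centroid at (80.00, 162.00).
top flange: A = 140 × 24 = 3360.00, centroid at (80.00, 324.00).
ΣA = 9480.00 in², ΣAx_c = 758400.00 in³, ΣAy_c = 1780560.00 in³.
x_c = 758400.00/9480.00 = 80.00 in; y_c = 1780560.00/9480.00 = 187.82 in.

x_c = 80.00 in, y_c = 187.82 in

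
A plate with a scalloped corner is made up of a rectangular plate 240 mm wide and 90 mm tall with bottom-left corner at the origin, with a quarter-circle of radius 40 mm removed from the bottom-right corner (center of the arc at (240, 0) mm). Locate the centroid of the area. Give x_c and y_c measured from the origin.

x_c = 113.64 mm, y_c = 46.73 mm

Part | A | x̄ᵢ | ȳᵢ | A·x̄ᵢ | A·ȳᵢ
plate | 21600.00 | 120.00 | 45.00 | 2592000.00 | 972000.00
removed quarter-circle | -1256.64 | 223.02 | 16.98 | -280259.56 | -21333.33
Σ | 20343.36 |  |  | 2311740.44 | 950666.67
x_c = 2311740.44 / 20343.36 = 113.64 mm
y_c = 950666.67 / 20343.36 = 46.73 mm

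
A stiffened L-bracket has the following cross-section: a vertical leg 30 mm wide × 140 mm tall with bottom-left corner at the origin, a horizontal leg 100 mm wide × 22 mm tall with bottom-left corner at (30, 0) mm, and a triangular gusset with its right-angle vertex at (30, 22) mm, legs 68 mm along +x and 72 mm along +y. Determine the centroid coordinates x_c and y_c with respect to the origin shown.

x_c = 41.58 mm, y_c = 48.69 mm

vertical leg: A = 30 × 140 = 4200.00, centroid at (15.00, 70.00).
horizontal leg: A = 100 × 22 = 2200.00, centroid at (80.00, 11.00).
gusset: A = ½·68·72 = 2448.00, centroid at (52.67, 46.00).
ΣA = 8848.00 mm², ΣAx_c = 367928.00 mm³, ΣAy_c = 430808.00 mm³.
x_c = 367928.00/8848.00 = 41.58 mm; y_c = 430808.00/8848.00 = 48.69 mm.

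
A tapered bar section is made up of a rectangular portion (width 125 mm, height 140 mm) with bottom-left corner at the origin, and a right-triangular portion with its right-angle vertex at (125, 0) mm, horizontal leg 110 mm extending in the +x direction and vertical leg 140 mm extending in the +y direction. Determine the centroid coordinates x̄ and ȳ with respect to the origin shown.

x̄ = 92.80 mm, ȳ = 62.87 mm

rectangular portion: A = 125 × 140 = 17500.00, centroid at (62.50, 70.00).
triangular portion: A = ½·110·140 = 7700.00, centroid at (161.67, 46.67).
ΣA = 25200.00 mm², ΣAx̄ = 2338583.33 mm³, ΣAȳ = 1584333.33 mm³.
x̄ = 2338583.33/25200.00 = 92.80 mm; ȳ = 1584333.33/25200.00 = 62.87 mm.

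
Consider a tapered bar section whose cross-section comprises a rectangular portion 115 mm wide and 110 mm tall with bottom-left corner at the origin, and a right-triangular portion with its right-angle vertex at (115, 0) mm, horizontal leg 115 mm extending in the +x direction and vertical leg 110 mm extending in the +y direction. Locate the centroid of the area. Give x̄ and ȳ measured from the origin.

x̄ = 89.44 mm, ȳ = 48.89 mm

Part | A | x̄ᵢ | ȳᵢ | A·x̄ᵢ | A·ȳᵢ
rectangular portion | 12650.00 | 57.50 | 55.00 | 727375.00 | 695750.00
triangular portion | 6325.00 | 153.33 | 36.67 | 969833.33 | 231916.67
Σ | 18975.00 |  |  | 1697208.33 | 927666.67
x̄ = 1697208.33 / 18975.00 = 89.44 mm
ȳ = 927666.67 / 18975.00 = 48.89 mm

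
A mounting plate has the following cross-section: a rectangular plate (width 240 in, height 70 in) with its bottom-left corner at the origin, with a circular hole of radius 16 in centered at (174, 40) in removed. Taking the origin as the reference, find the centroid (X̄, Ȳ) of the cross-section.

Part | A | x̄ᵢ | ȳᵢ | A·x̄ᵢ | A·ȳᵢ
plate | 16800.00 | 120.00 | 35.00 | 2016000.00 | 588000.00
hole | -804.25 | 174.00 | 40.00 | -139939.10 | -32169.91
Σ | 15995.75 |  |  | 1876060.90 | 555830.09
X̄ = 1876060.90 / 15995.75 = 117.28 in
Ȳ = 555830.09 / 15995.75 = 34.75 in

X̄ = 117.28 in, Ȳ = 34.75 in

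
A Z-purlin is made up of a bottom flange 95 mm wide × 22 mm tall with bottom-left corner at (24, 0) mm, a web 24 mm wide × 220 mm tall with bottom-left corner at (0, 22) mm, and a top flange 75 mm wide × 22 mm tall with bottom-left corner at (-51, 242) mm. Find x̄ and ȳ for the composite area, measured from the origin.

Part | A | x̄ᵢ | ȳᵢ | A·x̄ᵢ | A·ȳᵢ
bottom flange | 2090.00 | 71.50 | 11.00 | 149435.00 | 22990.00
web | 5280.00 | 12.00 | 132.00 | 63360.00 | 696960.00
top flange | 1650.00 | -13.50 | 253.00 | -22275.00 | 417450.00
Σ | 9020.00 |  |  | 190520.00 | 1137400.00
x̄ = 190520.00 / 9020.00 = 21.12 mm
ȳ = 1137400.00 / 9020.00 = 126.10 mm

x̄ = 21.12 mm, ȳ = 126.10 mm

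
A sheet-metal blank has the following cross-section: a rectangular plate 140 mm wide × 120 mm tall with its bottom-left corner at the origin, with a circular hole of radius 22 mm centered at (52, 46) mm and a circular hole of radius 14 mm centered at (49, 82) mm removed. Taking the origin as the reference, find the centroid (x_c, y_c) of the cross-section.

x_c = 72.75 mm, y_c = 60.53 mm

Part | A | x̄ᵢ | ȳᵢ | A·x̄ᵢ | A·ȳᵢ
plate | 16800.00 | 70.00 | 60.00 | 1176000.00 | 1008000.00
hole 1 | -1520.53 | 52.00 | 46.00 | -79067.60 | -69944.42
hole 2 | -615.75 | 49.00 | 82.00 | -30171.86 | -50491.68
Σ | 14663.72 |  |  | 1066760.54 | 887563.90
x_c = 1066760.54 / 14663.72 = 72.75 mm
y_c = 887563.90 / 14663.72 = 60.53 mm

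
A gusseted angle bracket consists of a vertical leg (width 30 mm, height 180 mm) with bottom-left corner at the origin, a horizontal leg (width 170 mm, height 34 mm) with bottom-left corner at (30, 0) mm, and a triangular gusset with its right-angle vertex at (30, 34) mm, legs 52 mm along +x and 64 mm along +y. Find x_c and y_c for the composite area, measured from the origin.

vertical leg: A = 30 × 180 = 5400.00, centroid at (15.00, 90.00).
horizontal leg: A = 170 × 34 = 5780.00, centroid at (115.00, 17.00).
gusset: A = ½·52·64 = 1664.00, centroid at (47.33, 55.33).
ΣA = 12844.00 mm²
ΣAx_c = (5400.00)(15.00) + (5780.00)(115.00) + (1664.00)(47.33) = 824462.67 mm³
ΣAy_c = (5400.00)(90.00) + (5780.00)(17.00) + (1664.00)(55.33) = 676334.67 mm³
x_c = 824462.67 / 12844.00 = 64.19 mm
y_c = 676334.67 / 12844.00 = 52.66 mm

x_c = 64.19 mm, y_c = 52.66 mm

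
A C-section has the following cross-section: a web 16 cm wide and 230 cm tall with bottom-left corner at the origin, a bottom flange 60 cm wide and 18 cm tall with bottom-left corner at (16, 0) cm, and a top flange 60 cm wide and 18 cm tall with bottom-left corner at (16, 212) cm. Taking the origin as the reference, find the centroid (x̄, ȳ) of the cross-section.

x̄ = 22.05 cm, ȳ = 115.00 cm

web: A = 16 × 230 = 3680.00, centroid at (8.00, 115.00).
bottom flange: A = 60 × 18 = 1080.00, centroid at (46.00, 9.00).
top flange: A = 60 × 18 = 1080.00, centroid at (46.00, 221.00).
ΣA = 5840.00 cm²
ΣAx̄ = (3680.00)(8.00) + (1080.00)(46.00) + (1080.00)(46.00) = 128800.00 cm³
ΣAȳ = (3680.00)(115.00) + (1080.00)(9.00) + (1080.00)(221.00) = 671600.00 cm³
x̄ = 128800.00 / 5840.00 = 22.05 cm
ȳ = 671600.00 / 5840.00 = 115.00 cm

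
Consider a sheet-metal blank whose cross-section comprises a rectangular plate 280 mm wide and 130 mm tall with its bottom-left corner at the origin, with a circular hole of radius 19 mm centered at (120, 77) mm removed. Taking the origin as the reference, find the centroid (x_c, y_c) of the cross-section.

plate: A = 280 × 130 = 36400.00, centroid at (140.00, 65.00).
hole: A = −π·19² = -1134.11, centroid at (120.00, 77.00).
ΣA = 35265.89 mm², ΣAx_c = 4959906.21 mm³, ΣAy_c = 2278673.15 mm³.
x_c = 4959906.21/35265.89 = 140.64 mm; y_c = 2278673.15/35265.89 = 64.61 mm.

x_c = 140.64 mm, y_c = 64.61 mm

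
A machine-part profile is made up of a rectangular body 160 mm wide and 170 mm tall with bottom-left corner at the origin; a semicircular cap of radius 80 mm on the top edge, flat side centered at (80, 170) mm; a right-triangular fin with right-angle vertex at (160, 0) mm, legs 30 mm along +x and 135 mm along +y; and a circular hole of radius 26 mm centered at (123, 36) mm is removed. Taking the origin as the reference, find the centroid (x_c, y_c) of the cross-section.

Part | A | x̄ᵢ | ȳᵢ | A·x̄ᵢ | A·ȳᵢ
rectangular body | 27200.00 | 80.00 | 85.00 | 2176000.00 | 2312000.00
semicircular top | 10053.10 | 80.00 | 203.95 | 804247.72 | 2050359.74
triangular fin | 2025.00 | 170.00 | 45.00 | 344250.00 | 91125.00
hole | -2123.72 | 123.00 | 36.00 | -261217.15 | -76453.80
Σ | 37154.38 |  |  | 3063280.57 | 4377030.94
x_c = 3063280.57 / 37154.38 = 82.45 mm
y_c = 4377030.94 / 37154.38 = 117.81 mm

x_c = 82.45 mm, y_c = 117.81 mm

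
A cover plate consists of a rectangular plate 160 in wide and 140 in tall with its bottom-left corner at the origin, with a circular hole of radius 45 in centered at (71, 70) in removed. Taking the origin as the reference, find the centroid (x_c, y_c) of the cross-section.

x_c = 83.57 in, y_c = 70.00 in

plate: A = 160 × 140 = 22400.00, centroid at (80.00, 70.00).
hole: A = −π·45² = -6361.73, centroid at (71.00, 70.00).
ΣA = 16038.27 in², ΣAx_c = 1340317.52 in³, ΣAy_c = 1122679.24 in³.
x_c = 1340317.52/16038.27 = 83.57 in; y_c = 1122679.24/16038.27 = 70.00 in.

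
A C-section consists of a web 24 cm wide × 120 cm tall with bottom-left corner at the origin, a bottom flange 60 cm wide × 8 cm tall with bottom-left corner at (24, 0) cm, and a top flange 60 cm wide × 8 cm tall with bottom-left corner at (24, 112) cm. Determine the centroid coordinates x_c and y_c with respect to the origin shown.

x_c = 22.50 cm, y_c = 60.00 cm

Part | A | x̄ᵢ | ȳᵢ | A·x̄ᵢ | A·ȳᵢ
web | 2880.00 | 12.00 | 60.00 | 34560.00 | 172800.00
bottom flange | 480.00 | 54.00 | 4.00 | 25920.00 | 1920.00
top flange | 480.00 | 54.00 | 116.00 | 25920.00 | 55680.00
Σ | 3840.00 |  |  | 86400.00 | 230400.00
x_c = 86400.00 / 3840.00 = 22.50 cm
y_c = 230400.00 / 3840.00 = 60.00 cm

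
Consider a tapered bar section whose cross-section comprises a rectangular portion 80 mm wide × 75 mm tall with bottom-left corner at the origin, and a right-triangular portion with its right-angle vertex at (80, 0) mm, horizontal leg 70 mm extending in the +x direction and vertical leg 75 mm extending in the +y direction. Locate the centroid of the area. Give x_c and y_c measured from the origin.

x_c = 59.28 mm, y_c = 33.70 mm

rectangular portion: A = 80 × 75 = 6000.00, centroid at (40.00, 37.50).
triangular portion: A = ½·70·75 = 2625.00, centroid at (103.33, 25.00).
ΣA = 8625.00 mm², ΣAx_c = 511250.00 mm³, ΣAy_c = 290625.00 mm³.
x_c = 511250.00/8625.00 = 59.28 mm; y_c = 290625.00/8625.00 = 33.70 mm.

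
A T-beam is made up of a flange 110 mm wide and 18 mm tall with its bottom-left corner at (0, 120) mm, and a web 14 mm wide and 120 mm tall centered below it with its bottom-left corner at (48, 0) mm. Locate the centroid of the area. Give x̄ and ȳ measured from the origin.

x̄ = 55.00 mm, ȳ = 97.33 mm

web: A = 14 × 120 = 1680.00, centroid at (55.00, 60.00).
flange: A = 110 × 18 = 1980.00, centroid at (55.00, 129.00).
ΣA = 3660.00 mm², ΣAx̄ = 201300.00 mm³, ΣAȳ = 356220.00 mm³.
x̄ = 201300.00/3660.00 = 55.00 mm; ȳ = 356220.00/3660.00 = 97.33 mm.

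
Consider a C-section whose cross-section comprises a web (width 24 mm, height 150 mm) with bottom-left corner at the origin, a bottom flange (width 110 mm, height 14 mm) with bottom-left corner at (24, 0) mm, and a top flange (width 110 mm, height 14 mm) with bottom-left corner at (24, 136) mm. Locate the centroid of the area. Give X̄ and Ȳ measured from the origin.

web: A = 24 × 150 = 3600.00, centroid at (12.00, 75.00).
bottom flange: A = 110 × 14 = 1540.00, centroid at (79.00, 7.00).
top flange: A = 110 × 14 = 1540.00, centroid at (79.00, 143.00).
ΣA = 6680.00 mm², ΣAX̄ = 286520.00 mm³, ΣAȲ = 501000.00 mm³.
X̄ = 286520.00/6680.00 = 42.89 mm; Ȳ = 501000.00/6680.00 = 75.00 mm.

X̄ = 42.89 mm, Ȳ = 75.00 mm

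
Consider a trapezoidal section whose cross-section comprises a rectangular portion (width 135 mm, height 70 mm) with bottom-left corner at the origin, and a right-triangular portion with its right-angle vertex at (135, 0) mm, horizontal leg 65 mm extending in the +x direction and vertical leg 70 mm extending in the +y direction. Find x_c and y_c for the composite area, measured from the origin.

Part | A | x̄ᵢ | ȳᵢ | A·x̄ᵢ | A·ȳᵢ
rectangular portion | 9450.00 | 67.50 | 35.00 | 637875.00 | 330750.00
triangular portion | 2275.00 | 156.67 | 23.33 | 356416.67 | 53083.33
Σ | 11725.00 |  |  | 994291.67 | 383833.33
x_c = 994291.67 / 11725.00 = 84.80 mm
y_c = 383833.33 / 11725.00 = 32.74 mm

x_c = 84.80 mm, y_c = 32.74 mm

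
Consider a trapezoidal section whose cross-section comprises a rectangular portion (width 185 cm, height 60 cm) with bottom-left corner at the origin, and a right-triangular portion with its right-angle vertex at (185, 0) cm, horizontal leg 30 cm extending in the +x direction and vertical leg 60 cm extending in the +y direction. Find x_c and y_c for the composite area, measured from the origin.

rectangular portion: A = 185 × 60 = 11100.00, centroid at (92.50, 30.00).
triangular portion: A = ½·30·60 = 900.00, centroid at (195.00, 20.00).
ΣA = 12000.00 cm²
ΣAx_c = (11100.00)(92.50) + (900.00)(195.00) = 1202250.00 cm³
ΣAy_c = (11100.00)(30.00) + (900.00)(20.00) = 351000.00 cm³
x_c = 1202250.00 / 12000.00 = 100.19 cm
y_c = 351000.00 / 12000.00 = 29.25 cm

x_c = 100.19 cm, y_c = 29.25 cm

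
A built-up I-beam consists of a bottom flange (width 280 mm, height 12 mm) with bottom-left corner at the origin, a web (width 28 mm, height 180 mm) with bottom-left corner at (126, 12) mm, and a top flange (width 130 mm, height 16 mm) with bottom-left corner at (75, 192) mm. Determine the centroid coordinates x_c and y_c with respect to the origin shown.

bottom flange: A = 280 × 12 = 3360.00, centroid at (140.00, 6.00).
web: A = 28 × 180 = 5040.00, centroid at (140.00, 102.00).
top flange: A = 130 × 16 = 2080.00, centroid at (140.00, 200.00).
ΣA = 10480.00 mm²
ΣAx_c = (3360.00)(140.00) + (5040.00)(140.00) + (2080.00)(140.00) = 1467200.00 mm³
ΣAy_c = (3360.00)(6.00) + (5040.00)(102.00) + (2080.00)(200.00) = 950240.00 mm³
x_c = 1467200.00 / 10480.00 = 140.00 mm
y_c = 950240.00 / 10480.00 = 90.67 mm

x_c = 140.00 mm, y_c = 90.67 mm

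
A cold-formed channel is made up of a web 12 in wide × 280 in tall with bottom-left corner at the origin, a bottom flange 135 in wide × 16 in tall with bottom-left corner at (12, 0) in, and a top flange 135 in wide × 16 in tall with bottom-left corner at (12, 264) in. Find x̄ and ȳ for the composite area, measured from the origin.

web: A = 12 × 280 = 3360.00, centroid at (6.00, 140.00).
bottom flange: A = 135 × 16 = 2160.00, centroid at (79.50, 8.00).
top flange: A = 135 × 16 = 2160.00, centroid at (79.50, 272.00).
ΣA = 7680.00 in², ΣAx̄ = 363600.00 in³, ΣAȳ = 1075200.00 in³.
x̄ = 363600.00/7680.00 = 47.34 in; ȳ = 1075200.00/7680.00 = 140.00 in.

x̄ = 47.34 in, ȳ = 140.00 in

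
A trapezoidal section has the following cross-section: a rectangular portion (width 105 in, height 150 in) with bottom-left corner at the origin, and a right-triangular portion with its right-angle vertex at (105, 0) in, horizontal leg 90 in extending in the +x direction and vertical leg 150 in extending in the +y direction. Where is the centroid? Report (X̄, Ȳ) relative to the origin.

X̄ = 77.25 in, Ȳ = 67.50 in

rectangular portion: A = 105 × 150 = 15750.00, centroid at (52.50, 75.00).
triangular portion: A = ½·90·150 = 6750.00, centroid at (135.00, 50.00).
ΣA = 22500.00 in²
ΣAX̄ = (15750.00)(52.50) + (6750.00)(135.00) = 1738125.00 in³
ΣAȲ = (15750.00)(75.00) + (6750.00)(50.00) = 1518750.00 in³
X̄ = 1738125.00 / 22500.00 = 77.25 in
Ȳ = 1518750.00 / 22500.00 = 67.50 in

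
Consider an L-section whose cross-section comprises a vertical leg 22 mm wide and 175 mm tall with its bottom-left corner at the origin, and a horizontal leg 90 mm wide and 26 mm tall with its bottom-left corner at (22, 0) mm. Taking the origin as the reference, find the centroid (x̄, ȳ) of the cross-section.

vertical leg: A = 22 × 175 = 3850.00, centroid at (11.00, 87.50).
horizontal leg: A = 90 × 26 = 2340.00, centroid at (67.00, 13.00).
ΣA = 6190.00 mm²
ΣAx̄ = (3850.00)(11.00) + (2340.00)(67.00) = 199130.00 mm³
ΣAȳ = (3850.00)(87.50) + (2340.00)(13.00) = 367295.00 mm³
x̄ = 199130.00 / 6190.00 = 32.17 mm
ȳ = 367295.00 / 6190.00 = 59.34 mm

x̄ = 32.17 mm, ȳ = 59.34 mm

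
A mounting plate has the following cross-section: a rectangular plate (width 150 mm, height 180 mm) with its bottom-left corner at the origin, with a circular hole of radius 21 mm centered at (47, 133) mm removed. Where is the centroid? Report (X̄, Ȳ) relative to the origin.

X̄ = 76.51 mm, Ȳ = 87.67 mm

Part | A | x̄ᵢ | ȳᵢ | A·x̄ᵢ | A·ȳᵢ
plate | 27000.00 | 75.00 | 90.00 | 2025000.00 | 2430000.00
hole | -1385.44 | 47.00 | 133.00 | -65115.79 | -184263.83
Σ | 25614.56 |  |  | 1959884.21 | 2245736.17
X̄ = 1959884.21 / 25614.56 = 76.51 mm
Ȳ = 2245736.17 / 25614.56 = 87.67 mm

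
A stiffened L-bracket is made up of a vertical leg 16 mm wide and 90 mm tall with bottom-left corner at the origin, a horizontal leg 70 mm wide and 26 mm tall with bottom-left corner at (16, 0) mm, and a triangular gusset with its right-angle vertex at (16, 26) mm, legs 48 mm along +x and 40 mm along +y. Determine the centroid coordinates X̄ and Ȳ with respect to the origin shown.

vertical leg: A = 16 × 90 = 1440.00, centroid at (8.00, 45.00).
horizontal leg: A = 70 × 26 = 1820.00, centroid at (51.00, 13.00).
gusset: A = ½·48·40 = 960.00, centroid at (32.00, 39.33).
ΣA = 4220.00 mm²
ΣAX̄ = (1440.00)(8.00) + (1820.00)(51.00) + (960.00)(32.00) = 135060.00 mm³
ΣAȲ = (1440.00)(45.00) + (1820.00)(13.00) + (960.00)(39.33) = 126220.00 mm³
X̄ = 135060.00 / 4220.00 = 32.00 mm
Ȳ = 126220.00 / 4220.00 = 29.91 mm

X̄ = 32.00 mm, Ȳ = 29.91 mm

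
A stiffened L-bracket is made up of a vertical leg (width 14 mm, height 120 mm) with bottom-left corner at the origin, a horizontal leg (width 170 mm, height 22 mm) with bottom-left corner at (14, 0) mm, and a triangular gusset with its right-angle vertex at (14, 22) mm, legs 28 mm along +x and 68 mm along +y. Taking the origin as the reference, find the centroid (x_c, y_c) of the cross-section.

x_c = 63.44 mm, y_c = 28.95 mm

Part | A | x̄ᵢ | ȳᵢ | A·x̄ᵢ | A·ȳᵢ
vertical leg | 1680.00 | 7.00 | 60.00 | 11760.00 | 100800.00
horizontal leg | 3740.00 | 99.00 | 11.00 | 370260.00 | 41140.00
gusset | 952.00 | 23.33 | 44.67 | 22213.33 | 42522.67
Σ | 6372.00 |  |  | 404233.33 | 184462.67
x_c = 404233.33 / 6372.00 = 63.44 mm
y_c = 184462.67 / 6372.00 = 28.95 mm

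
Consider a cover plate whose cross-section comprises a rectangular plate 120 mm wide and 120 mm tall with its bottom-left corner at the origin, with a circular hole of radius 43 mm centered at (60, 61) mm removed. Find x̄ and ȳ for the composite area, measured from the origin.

Part | A | x̄ᵢ | ȳᵢ | A·x̄ᵢ | A·ȳᵢ
plate | 14400.00 | 60.00 | 60.00 | 864000.00 | 864000.00
hole | -5808.80 | 60.00 | 61.00 | -348528.29 | -354337.09
Σ | 8591.20 |  |  | 515471.71 | 509662.91
x̄ = 515471.71 / 8591.20 = 60.00 mm
ȳ = 509662.91 / 8591.20 = 59.32 mm

x̄ = 60.00 mm, ȳ = 59.32 mm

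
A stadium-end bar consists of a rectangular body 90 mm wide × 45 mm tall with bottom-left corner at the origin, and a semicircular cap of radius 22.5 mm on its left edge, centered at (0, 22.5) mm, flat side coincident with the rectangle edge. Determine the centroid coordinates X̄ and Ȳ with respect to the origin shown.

rectangular body: A = 90 × 45 = 4050.00, centroid at (45.00, 22.50).
semicircular end: A = ½π·22.5² = 795.22, centroid at (-9.55, 22.50).
ΣA = 4845.22 mm²
ΣAX̄ = (4050.00)(45.00) + (795.22)(-9.55) = 174656.25 mm³
ΣAȲ = (4050.00)(22.50) + (795.22)(22.50) = 109017.35 mm³
X̄ = 174656.25 / 4845.22 = 36.05 mm
Ȳ = 109017.35 / 4845.22 = 22.50 mm

X̄ = 36.05 mm, Ȳ = 22.50 mm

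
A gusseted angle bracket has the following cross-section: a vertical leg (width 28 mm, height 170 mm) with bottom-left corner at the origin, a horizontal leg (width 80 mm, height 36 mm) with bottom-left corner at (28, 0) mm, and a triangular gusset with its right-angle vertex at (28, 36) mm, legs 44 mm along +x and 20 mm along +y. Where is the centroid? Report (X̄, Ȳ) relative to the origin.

X̄ = 34.81 mm, Ȳ = 58.81 mm

vertical leg: A = 28 × 170 = 4760.00, centroid at (14.00, 85.00).
horizontal leg: A = 80 × 36 = 2880.00, centroid at (68.00, 18.00).
gusset: A = ½·44·20 = 440.00, centroid at (42.67, 42.67).
ΣA = 8080.00 mm², ΣAX̄ = 281253.33 mm³, ΣAȲ = 475213.33 mm³.
X̄ = 281253.33/8080.00 = 34.81 mm; Ȳ = 475213.33/8080.00 = 58.81 mm.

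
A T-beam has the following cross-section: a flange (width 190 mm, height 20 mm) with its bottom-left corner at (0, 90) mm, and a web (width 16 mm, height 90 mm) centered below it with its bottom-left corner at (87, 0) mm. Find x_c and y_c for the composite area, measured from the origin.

web: A = 16 × 90 = 1440.00, centroid at (95.00, 45.00).
flange: A = 190 × 20 = 3800.00, centroid at (95.00, 100.00).
ΣA = 5240.00 mm², ΣAx_c = 497800.00 mm³, ΣAy_c = 444800.00 mm³.
x_c = 497800.00/5240.00 = 95.00 mm; y_c = 444800.00/5240.00 = 84.89 mm.

x_c = 95.00 mm, y_c = 84.89 mm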